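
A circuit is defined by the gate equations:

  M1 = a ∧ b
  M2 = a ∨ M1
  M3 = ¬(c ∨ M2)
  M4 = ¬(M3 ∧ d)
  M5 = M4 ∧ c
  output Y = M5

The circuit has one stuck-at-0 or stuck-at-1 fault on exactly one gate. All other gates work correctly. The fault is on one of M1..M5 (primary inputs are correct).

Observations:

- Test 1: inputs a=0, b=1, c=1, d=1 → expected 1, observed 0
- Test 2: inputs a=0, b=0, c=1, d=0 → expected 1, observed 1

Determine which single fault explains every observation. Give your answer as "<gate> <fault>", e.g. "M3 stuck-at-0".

M3 stuck-at-1

Fault-free values for test 1 (a=0, b=1, c=1, d=1): M1=0, M2=0, M3=0, M4=1, M5=1, giving Y=1. Observed 0.
Test 1: faults giving observed 0 are {M3 stuck-at-1, M4 stuck-at-0, M5 stuck-at-0}.
Test 2 (a=0, b=0, c=1, d=0): fault-free M1=0, M2=0, M3=0, M4=1, M5=1 → 1; observed 1. Eliminates M4 stuck-at-0, M5 stuck-at-0.
Only M3 stuck-at-1 is consistent with every test.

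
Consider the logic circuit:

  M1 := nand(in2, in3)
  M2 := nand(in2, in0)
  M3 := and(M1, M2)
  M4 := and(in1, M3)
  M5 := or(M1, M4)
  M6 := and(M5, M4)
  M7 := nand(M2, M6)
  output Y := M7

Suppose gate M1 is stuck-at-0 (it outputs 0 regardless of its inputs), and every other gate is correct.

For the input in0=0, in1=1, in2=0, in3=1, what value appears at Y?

1

Propagate with M1 forced: M1=0 [stuck-at-0], M2=1, M3=0, M4=0, M5=0, M6=0, M7=1.
So Y = 1. (Without the fault it would be 0.)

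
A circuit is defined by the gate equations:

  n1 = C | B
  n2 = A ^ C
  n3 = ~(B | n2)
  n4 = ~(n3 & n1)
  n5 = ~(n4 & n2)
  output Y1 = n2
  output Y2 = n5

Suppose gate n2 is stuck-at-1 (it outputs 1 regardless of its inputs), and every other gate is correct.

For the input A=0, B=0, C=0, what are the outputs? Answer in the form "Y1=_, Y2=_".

Propagate with n2 forced: n1=0, n2=1 [stuck-at-1], n3=0, n4=1, n5=0.
So the outputs are Y1=1, Y2=0. (Without the fault they would be Y1=0, Y2=1.)

Y1=1, Y2=0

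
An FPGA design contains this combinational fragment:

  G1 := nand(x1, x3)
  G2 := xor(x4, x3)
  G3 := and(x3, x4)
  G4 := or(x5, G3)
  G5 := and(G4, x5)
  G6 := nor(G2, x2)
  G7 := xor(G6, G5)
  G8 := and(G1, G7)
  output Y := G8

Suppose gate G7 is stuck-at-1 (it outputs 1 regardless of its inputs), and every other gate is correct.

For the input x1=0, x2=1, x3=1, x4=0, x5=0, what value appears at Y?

1

Propagate with G7 forced: G1=1, G2=1, G3=0, G4=0, G5=0, G6=0, G7=1 [stuck-at-1], G8=1.
So Y = 1. (Without the fault it would be 0.)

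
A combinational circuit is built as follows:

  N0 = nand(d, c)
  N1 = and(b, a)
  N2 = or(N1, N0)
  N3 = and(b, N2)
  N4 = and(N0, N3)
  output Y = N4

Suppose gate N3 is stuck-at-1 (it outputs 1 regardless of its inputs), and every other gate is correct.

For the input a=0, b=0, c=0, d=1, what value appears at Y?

1

Propagate with N3 forced: N0=1, N1=0, N2=1, N3=1 [stuck-at-1], N4=1.
So Y = 1. (Without the fault it would be 0.)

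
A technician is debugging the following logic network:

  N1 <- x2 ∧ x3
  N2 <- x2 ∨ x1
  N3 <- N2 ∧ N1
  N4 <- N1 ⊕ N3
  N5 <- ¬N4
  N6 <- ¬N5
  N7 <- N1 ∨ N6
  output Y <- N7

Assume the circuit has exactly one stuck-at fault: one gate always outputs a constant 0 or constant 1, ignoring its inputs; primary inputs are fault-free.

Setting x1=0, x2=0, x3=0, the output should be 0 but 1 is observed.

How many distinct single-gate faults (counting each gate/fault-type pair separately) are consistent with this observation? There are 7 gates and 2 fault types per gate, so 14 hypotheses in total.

6

Fault-free: N1=0, N2=0, N3=0, N4=0, N5=1, N6=0, N7=0 → 0. Observed 1.
  N1 stuck-at-0: output 0 ✗
  N1 stuck-at-1: output 1 ✓
  N2 stuck-at-0: output 0 ✗
  N2 stuck-at-1: output 0 ✗
  N3 stuck-at-0: output 0 ✗
  N3 stuck-at-1: output 1 ✓
  N4 stuck-at-0: output 0 ✗
  N4 stuck-at-1: output 1 ✓
  N5 stuck-at-0: output 1 ✓
  N5 stuck-at-1: output 0 ✗
  N6 stuck-at-0: output 0 ✗
  N6 stuck-at-1: output 1 ✓
  N7 stuck-at-0: output 0 ✗
  N7 stuck-at-1: output 1 ✓
Consistent faults: {N1 stuck-at-1, N3 stuck-at-1, N4 stuck-at-1, N5 stuck-at-0, N6 stuck-at-1, N7 stuck-at-1} — 6 in all.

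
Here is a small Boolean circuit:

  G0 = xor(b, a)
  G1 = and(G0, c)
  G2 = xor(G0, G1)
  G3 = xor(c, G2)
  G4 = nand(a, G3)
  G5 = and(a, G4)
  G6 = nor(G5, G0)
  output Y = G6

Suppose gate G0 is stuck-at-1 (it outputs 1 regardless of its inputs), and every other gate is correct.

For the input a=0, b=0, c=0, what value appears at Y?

0

Propagate with G0 forced: G0=1 [stuck-at-1], G1=0, G2=1, G3=1, G4=1, G5=0, G6=0.
So Y = 0. (Without the fault it would be 1.)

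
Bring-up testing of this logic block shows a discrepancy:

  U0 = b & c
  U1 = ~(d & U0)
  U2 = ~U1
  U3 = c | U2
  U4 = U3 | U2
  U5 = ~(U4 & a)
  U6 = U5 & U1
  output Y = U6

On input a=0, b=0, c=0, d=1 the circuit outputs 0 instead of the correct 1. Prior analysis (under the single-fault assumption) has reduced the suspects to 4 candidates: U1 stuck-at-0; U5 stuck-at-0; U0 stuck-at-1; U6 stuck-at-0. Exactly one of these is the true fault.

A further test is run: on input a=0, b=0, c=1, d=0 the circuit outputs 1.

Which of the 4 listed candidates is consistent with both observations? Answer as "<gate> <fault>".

U0 stuck-at-1

Evaluate each candidate on input a=0, b=0, c=1, d=0:
  U1 stuck-at-0: U0=0, U1=0 [stuck-at-0], U2=1, U3=1, U4=1, U5=1, U6=0 → 0 — eliminated
  U5 stuck-at-0: U0=0, U1=1, U2=0, U3=1, U4=1, U5=0 [stuck-at-0], U6=0 → 0 — eliminated
  U0 stuck-at-1: U0=1 [stuck-at-1], U1=1, U2=0, U3=1, U4=1, U5=1, U6=1 → 1 — matches
  U6 stuck-at-0: U0=0, U1=1, U2=0, U3=1, U4=1, U5=1, U6=0 [stuck-at-0] → 0 — eliminated
Only U0 stuck-at-1 reproduces the observed 1.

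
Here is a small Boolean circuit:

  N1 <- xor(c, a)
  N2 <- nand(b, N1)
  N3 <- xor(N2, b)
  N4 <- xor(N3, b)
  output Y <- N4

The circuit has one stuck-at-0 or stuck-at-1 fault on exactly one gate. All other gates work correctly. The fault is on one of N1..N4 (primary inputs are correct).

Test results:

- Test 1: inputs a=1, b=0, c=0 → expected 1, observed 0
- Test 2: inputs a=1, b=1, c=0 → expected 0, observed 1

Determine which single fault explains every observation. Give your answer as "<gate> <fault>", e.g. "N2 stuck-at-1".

Fault-free values for test 1 (a=1, b=0, c=0): N1=1, N2=1, N3=1, N4=1, giving Y=1. Observed 0.
Test 1: faults giving observed 0 are {N2 stuck-at-0, N3 stuck-at-0, N4 stuck-at-0}.
Test 2 (a=1, b=1, c=0): fault-free N1=1, N2=0, N3=1, N4=0 → 0; observed 1. Eliminates N2 stuck-at-0, N4 stuck-at-0.
Only N3 stuck-at-0 is consistent with every test.

N3 stuck-at-0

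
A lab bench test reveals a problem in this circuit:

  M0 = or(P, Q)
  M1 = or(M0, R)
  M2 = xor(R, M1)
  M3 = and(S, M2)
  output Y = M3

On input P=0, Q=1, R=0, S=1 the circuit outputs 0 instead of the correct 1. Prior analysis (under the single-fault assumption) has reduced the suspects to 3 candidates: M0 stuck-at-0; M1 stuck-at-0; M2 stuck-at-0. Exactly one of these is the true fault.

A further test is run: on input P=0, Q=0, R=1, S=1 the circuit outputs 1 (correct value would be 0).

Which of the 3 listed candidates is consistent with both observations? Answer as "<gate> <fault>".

Evaluate each candidate on input P=0, Q=0, R=1, S=1:
  M0 stuck-at-0: M0=0 [stuck-at-0], M1=1, M2=0, M3=0 → 0 — eliminated
  M1 stuck-at-0: M0=0, M1=0 [stuck-at-0], M2=1, M3=1 → 1 — matches
  M2 stuck-at-0: M0=0, M1=1, M2=0 [stuck-at-0], M3=0 → 0 — eliminated
Only M1 stuck-at-0 reproduces the observed 1.

M1 stuck-at-0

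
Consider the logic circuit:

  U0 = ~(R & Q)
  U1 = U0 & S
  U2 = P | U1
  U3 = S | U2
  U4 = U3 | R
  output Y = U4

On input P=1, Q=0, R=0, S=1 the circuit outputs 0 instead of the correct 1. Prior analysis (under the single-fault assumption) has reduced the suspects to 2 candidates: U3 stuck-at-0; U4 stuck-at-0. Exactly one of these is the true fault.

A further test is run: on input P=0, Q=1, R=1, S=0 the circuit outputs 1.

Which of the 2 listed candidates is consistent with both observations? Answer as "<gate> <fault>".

Evaluate each candidate on input P=0, Q=1, R=1, S=0:
  U3 stuck-at-0: U0=0, U1=0, U2=0, U3=0 [stuck-at-0], U4=1 → 1 — matches
  U4 stuck-at-0: U0=0, U1=0, U2=0, U3=0, U4=0 [stuck-at-0] → 0 — eliminated
Only U3 stuck-at-0 reproduces the observed 1.

U3 stuck-at-0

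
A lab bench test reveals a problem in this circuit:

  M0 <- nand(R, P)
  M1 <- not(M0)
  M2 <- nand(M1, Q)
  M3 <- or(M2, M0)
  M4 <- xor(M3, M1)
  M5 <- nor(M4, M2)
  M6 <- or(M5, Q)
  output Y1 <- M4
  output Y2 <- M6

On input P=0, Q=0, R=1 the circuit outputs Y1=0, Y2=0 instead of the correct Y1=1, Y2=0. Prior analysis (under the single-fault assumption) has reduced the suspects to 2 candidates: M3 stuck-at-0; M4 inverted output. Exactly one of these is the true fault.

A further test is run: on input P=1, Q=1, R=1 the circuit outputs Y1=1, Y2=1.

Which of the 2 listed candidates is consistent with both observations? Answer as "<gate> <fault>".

M3 stuck-at-0

Evaluate each candidate on input P=1, Q=1, R=1:
  M3 stuck-at-0: M0=0, M1=1, M2=0, M3=0 [stuck-at-0], M4=1, M5=0, M6=1 → Y1=1, Y2=1 — matches
  M4 inverted output: M0=0, M1=1, M2=0, M3=0, M4=0 [inverted output], M5=1, M6=1 → Y1=0, Y2=1 — eliminated
Only M3 stuck-at-0 reproduces the observed Y1=1, Y2=1.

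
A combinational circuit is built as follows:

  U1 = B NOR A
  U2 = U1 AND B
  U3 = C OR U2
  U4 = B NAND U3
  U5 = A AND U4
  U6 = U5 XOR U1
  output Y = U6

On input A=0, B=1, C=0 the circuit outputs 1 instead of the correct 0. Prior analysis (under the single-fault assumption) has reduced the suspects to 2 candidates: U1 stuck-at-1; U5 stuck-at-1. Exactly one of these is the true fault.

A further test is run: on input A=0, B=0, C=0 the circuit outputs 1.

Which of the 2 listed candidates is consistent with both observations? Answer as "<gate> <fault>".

U1 stuck-at-1

Evaluate each candidate on input A=0, B=0, C=0:
  U1 stuck-at-1: U1=1 [stuck-at-1], U2=0, U3=0, U4=1, U5=0, U6=1 → 1 — matches
  U5 stuck-at-1: U1=1, U2=0, U3=0, U4=1, U5=1 [stuck-at-1], U6=0 → 0 — eliminated
Only U1 stuck-at-1 reproduces the observed 1.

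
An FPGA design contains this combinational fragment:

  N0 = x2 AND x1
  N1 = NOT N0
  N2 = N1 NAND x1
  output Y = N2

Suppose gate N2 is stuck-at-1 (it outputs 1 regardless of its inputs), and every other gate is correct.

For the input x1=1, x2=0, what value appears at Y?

1

Propagate with N2 forced: N0=0, N1=1, N2=1 [stuck-at-1].
So Y = 1. (Without the fault it would be 0.)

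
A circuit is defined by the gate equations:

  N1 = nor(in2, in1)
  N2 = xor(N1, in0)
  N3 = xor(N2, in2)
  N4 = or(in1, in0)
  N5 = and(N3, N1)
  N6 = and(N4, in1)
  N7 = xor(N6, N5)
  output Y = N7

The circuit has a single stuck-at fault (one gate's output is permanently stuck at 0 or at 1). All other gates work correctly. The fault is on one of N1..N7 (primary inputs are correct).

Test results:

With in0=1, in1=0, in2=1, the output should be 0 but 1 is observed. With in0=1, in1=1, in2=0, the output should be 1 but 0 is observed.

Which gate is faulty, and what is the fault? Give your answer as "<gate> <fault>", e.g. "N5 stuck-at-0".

Fault-free values for test 1 (in0=1, in1=0, in2=1): N1=0, N2=1, N3=0, N4=1, N5=0, N6=0, N7=0, giving Y=0. Observed 1.
Test 1: faults giving observed 1 are {N1 stuck-at-1, N5 stuck-at-1, N6 stuck-at-1, N7 stuck-at-1}.
Test 2 (in0=1, in1=1, in2=0): fault-free N1=0, N2=1, N3=1, N4=1, N5=0, N6=1, N7=1 → 1; observed 0. Eliminates N1 stuck-at-1, N6 stuck-at-1, N7 stuck-at-1.
Only N5 stuck-at-1 is consistent with every test.

N5 stuck-at-1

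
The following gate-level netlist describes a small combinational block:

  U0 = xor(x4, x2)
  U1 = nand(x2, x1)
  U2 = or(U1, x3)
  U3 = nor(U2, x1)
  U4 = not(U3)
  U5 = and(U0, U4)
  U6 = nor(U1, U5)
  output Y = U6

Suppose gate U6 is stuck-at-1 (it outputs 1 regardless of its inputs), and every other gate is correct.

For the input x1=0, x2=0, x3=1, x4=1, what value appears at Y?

1

Propagate with U6 forced: U0=1, U1=1, U2=1, U3=0, U4=1, U5=1, U6=1 [stuck-at-1].
So Y = 1. (Without the fault it would be 0.)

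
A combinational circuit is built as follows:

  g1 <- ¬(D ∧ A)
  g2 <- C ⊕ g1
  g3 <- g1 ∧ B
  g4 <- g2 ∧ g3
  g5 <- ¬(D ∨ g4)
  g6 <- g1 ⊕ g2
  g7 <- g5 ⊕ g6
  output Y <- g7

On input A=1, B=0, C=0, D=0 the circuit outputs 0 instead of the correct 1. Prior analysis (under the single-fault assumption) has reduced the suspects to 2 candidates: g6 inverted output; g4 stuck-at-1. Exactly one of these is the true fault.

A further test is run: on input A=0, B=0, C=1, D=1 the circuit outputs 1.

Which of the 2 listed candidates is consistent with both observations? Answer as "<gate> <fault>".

g4 stuck-at-1

Evaluate each candidate on input A=0, B=0, C=1, D=1:
  g6 inverted output: g1=1, g2=0, g3=0, g4=0, g5=0, g6=0 [inverted output], g7=0 → 0 — eliminated
  g4 stuck-at-1: g1=1, g2=0, g3=0, g4=1 [stuck-at-1], g5=0, g6=1, g7=1 → 1 — matches
Only g4 stuck-at-1 reproduces the observed 1.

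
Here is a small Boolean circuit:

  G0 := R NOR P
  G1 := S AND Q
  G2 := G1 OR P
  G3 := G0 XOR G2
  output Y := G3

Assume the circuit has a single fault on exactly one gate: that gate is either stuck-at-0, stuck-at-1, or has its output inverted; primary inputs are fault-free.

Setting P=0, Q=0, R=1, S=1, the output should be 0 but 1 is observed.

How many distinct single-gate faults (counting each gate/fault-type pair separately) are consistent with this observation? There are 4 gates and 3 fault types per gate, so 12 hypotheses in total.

8

Fault-free: G0=0, G1=0, G2=0, G3=0 → 0. Observed 1.
  G0 stuck-at-0: output 0 ✗
  G0 stuck-at-1: output 1 ✓
  G0 inverted output: output 1 ✓
  G1 stuck-at-0: output 0 ✗
  G1 stuck-at-1: output 1 ✓
  G1 inverted output: output 1 ✓
  G2 stuck-at-0: output 0 ✗
  G2 stuck-at-1: output 1 ✓
  G2 inverted output: output 1 ✓
  G3 stuck-at-0: output 0 ✗
  G3 stuck-at-1: output 1 ✓
  G3 inverted output: output 1 ✓
Consistent faults: {G0 stuck-at-1, G0 inverted output, G1 stuck-at-1, G1 inverted output, G2 stuck-at-1, G2 inverted output, G3 stuck-at-1, G3 inverted output} — 8 in all.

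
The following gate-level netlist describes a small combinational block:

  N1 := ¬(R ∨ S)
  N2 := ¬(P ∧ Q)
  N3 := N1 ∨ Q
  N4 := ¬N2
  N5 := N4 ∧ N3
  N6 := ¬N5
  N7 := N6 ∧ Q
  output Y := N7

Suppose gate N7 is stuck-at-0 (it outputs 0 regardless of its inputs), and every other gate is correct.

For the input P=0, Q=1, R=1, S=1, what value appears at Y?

0

Propagate with N7 forced: N1=0, N2=1, N3=1, N4=0, N5=0, N6=1, N7=0 [stuck-at-0].
So Y = 0. (Without the fault it would be 1.)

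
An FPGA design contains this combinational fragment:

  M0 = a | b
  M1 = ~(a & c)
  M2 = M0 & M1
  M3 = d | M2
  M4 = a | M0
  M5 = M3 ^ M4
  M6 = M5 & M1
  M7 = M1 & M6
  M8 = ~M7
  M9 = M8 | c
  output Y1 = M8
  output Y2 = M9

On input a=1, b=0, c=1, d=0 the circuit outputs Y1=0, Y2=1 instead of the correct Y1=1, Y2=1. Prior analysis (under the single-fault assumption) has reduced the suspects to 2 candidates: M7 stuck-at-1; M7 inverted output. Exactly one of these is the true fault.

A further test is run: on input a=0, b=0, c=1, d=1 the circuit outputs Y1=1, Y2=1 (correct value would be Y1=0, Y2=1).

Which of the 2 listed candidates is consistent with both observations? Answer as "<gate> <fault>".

Evaluate each candidate on input a=0, b=0, c=1, d=1:
  M7 stuck-at-1: M0=0, M1=1, M2=0, M3=1, M4=0, M5=1, M6=1, M7=1 [stuck-at-1], M8=0, M9=1 → Y1=0, Y2=1 — eliminated
  M7 inverted output: M0=0, M1=1, M2=0, M3=1, M4=0, M5=1, M6=1, M7=0 [inverted output], M8=1, M9=1 → Y1=1, Y2=1 — matches
Only M7 inverted output reproduces the observed Y1=1, Y2=1.

M7 inverted output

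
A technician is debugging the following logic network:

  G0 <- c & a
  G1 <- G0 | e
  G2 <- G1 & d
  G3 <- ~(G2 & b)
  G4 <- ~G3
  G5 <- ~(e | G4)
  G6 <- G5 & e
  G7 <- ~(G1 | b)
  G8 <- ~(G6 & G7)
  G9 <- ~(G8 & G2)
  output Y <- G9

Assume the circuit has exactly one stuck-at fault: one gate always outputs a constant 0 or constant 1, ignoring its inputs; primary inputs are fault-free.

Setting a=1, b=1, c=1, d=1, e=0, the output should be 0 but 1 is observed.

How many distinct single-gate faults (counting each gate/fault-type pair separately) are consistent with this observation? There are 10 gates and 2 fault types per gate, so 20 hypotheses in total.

Fault-free: G0=1, G1=1, G2=1, G3=0, G4=1, G5=0, G6=0, G7=0, G8=1, G9=0 → 0. Observed 1.
  G0: stuck-at-0 ✓; others ✗
  G1: stuck-at-0 ✓; others ✗
  G2: stuck-at-0 ✓; others ✗
  G3: none of the 2 fault types match ✗
  G4: none of the 2 fault types match ✗
  G5: none of the 2 fault types match ✗
  G6: none of the 2 fault types match ✗
  G7: none of the 2 fault types match ✗
  G8: stuck-at-0 ✓; others ✗
  G9: stuck-at-1 ✓; others ✗
Consistent faults: {G0 stuck-at-0, G1 stuck-at-0, G2 stuck-at-0, G8 stuck-at-0, G9 stuck-at-1} — 5 in all.

5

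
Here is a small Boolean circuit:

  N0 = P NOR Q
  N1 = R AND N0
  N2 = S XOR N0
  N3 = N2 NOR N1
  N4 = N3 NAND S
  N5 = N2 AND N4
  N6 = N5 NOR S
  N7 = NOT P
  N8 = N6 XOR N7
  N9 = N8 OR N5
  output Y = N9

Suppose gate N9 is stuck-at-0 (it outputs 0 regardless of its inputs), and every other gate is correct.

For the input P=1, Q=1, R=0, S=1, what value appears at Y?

Propagate with N9 forced: N0=0, N1=0, N2=1, N3=0, N4=1, N5=1, N6=0, N7=0, N8=0, N9=0 [stuck-at-0].
So Y = 0. (Without the fault it would be 1.)

0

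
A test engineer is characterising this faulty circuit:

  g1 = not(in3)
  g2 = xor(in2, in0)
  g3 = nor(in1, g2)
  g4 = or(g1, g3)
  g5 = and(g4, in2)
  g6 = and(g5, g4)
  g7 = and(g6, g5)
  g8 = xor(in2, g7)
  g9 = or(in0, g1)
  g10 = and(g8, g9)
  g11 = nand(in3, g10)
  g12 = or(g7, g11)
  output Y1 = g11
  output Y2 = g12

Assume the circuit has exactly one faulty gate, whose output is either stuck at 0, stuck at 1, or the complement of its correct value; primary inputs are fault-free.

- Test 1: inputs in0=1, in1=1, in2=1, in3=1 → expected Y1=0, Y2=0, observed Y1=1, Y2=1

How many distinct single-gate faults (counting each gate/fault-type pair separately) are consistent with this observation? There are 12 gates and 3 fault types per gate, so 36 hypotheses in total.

16

Fault-free: g1=0, g2=0, g3=0, g4=0, g5=0, g6=0, g7=0, g8=1, g9=1, g10=1, g11=0, g12=0 → Y1=0, Y2=0. Observed Y1=1, Y2=1.
  g1: stuck-at-1, inverted output ✓; others ✗
  g2: none of the 3 fault types match ✗
  g3: stuck-at-1, inverted output ✓; others ✗
  g4: stuck-at-1, inverted output ✓; others ✗
  g5: none of the 3 fault types match ✗
  g6: none of the 3 fault types match ✗
  g7: stuck-at-1, inverted output ✓; others ✗
  g8: stuck-at-0, inverted output ✓; others ✗
  g9: stuck-at-0, inverted output ✓; others ✗
  g10: stuck-at-0, inverted output ✓; others ✗
  g11: stuck-at-1, inverted output ✓; others ✗
  g12: none of the 3 fault types match ✗
Consistent faults: {g1 stuck-at-1, g1 inverted output, g3 stuck-at-1, g3 inverted output, g4 stuck-at-1, g4 inverted output, g7 stuck-at-1, g7 inverted output, g8 stuck-at-0, g8 inverted output, g9 stuck-at-0, g9 inverted output, g10 stuck-at-0, g10 inverted output, g11 stuck-at-1, g11 inverted output} — 16 in all.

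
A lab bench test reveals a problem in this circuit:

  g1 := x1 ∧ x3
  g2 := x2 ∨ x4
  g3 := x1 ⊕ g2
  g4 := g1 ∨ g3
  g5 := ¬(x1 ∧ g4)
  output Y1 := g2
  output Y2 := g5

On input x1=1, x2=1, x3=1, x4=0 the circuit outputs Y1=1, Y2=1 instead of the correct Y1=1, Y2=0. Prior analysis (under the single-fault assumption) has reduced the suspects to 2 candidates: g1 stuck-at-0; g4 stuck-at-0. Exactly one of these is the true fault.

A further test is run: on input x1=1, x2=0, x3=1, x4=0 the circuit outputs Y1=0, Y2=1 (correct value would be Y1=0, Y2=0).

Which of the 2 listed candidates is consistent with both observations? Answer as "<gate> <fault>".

g4 stuck-at-0

Evaluate each candidate on input x1=1, x2=0, x3=1, x4=0:
  g1 stuck-at-0: g1=0 [stuck-at-0], g2=0, g3=1, g4=1, g5=0 → Y1=0, Y2=0 — eliminated
  g4 stuck-at-0: g1=1, g2=0, g3=1, g4=0 [stuck-at-0], g5=1 → Y1=0, Y2=1 — matches
Only g4 stuck-at-0 reproduces the observed Y1=0, Y2=1.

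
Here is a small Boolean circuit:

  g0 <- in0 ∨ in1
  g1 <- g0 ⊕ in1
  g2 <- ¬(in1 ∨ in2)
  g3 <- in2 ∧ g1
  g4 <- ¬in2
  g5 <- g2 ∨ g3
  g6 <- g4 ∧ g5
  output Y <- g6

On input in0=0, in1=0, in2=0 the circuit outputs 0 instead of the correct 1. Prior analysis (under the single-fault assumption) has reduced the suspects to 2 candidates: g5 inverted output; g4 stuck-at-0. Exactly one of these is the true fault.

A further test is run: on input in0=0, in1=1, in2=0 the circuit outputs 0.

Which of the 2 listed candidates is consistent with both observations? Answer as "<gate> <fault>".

g4 stuck-at-0

Evaluate each candidate on input in0=0, in1=1, in2=0:
  g5 inverted output: g0=1, g1=0, g2=0, g3=0, g4=1, g5=1 [inverted output], g6=1 → 1 — eliminated
  g4 stuck-at-0: g0=1, g1=0, g2=0, g3=0, g4=0 [stuck-at-0], g5=0, g6=0 → 0 — matches
Only g4 stuck-at-0 reproduces the observed 0.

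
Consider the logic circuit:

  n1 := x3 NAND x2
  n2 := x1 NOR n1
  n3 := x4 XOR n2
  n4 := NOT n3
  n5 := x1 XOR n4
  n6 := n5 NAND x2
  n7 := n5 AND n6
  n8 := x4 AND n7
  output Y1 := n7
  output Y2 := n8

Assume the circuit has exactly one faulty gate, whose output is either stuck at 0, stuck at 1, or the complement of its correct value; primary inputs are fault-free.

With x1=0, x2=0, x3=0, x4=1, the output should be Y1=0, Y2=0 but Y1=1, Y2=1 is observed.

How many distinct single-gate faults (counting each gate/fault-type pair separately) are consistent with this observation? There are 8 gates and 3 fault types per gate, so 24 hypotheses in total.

12

Fault-free: n1=1, n2=0, n3=1, n4=0, n5=0, n6=1, n7=0, n8=0 → Y1=0, Y2=0. Observed Y1=1, Y2=1.
  n1: stuck-at-0, inverted output ✓; others ✗
  n2: stuck-at-1, inverted output ✓; others ✗
  n3: stuck-at-0, inverted output ✓; others ✗
  n4: stuck-at-1, inverted output ✓; others ✗
  n5: stuck-at-1, inverted output ✓; others ✗
  n6: none of the 3 fault types match ✗
  n7: stuck-at-1, inverted output ✓; others ✗
  n8: none of the 3 fault types match ✗
Consistent faults: {n1 stuck-at-0, n1 inverted output, n2 stuck-at-1, n2 inverted output, n3 stuck-at-0, n3 inverted output, n4 stuck-at-1, n4 inverted output, n5 stuck-at-1, n5 inverted output, n7 stuck-at-1, n7 inverted output} — 12 in all.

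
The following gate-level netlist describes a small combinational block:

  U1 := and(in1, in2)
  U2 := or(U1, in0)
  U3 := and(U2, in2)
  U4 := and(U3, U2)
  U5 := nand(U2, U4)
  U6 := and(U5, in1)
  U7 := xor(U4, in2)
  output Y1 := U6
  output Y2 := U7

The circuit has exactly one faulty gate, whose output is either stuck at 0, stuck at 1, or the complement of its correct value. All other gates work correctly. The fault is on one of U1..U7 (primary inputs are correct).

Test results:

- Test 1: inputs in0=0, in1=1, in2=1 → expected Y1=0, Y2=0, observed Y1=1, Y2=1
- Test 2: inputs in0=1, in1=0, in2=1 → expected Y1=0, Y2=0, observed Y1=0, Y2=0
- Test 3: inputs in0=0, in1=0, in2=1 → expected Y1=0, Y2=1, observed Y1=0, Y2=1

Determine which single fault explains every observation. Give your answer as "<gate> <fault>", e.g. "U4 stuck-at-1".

Fault-free values for test 1 (in0=0, in1=1, in2=1): U1=1, U2=1, U3=1, U4=1, U5=0, U6=0, U7=0, giving Y1=0, Y2=0. Observed Y1=1, Y2=1.
Test 1: faults giving observed Y1=1, Y2=1 are {U1 stuck-at-0, U1 inverted output, U2 stuck-at-0, U2 inverted output, U3 stuck-at-0, U3 inverted output, U4 stuck-at-0, U4 inverted output}.
Test 2 (in0=1, in1=0, in2=1): fault-free U1=0, U2=1, U3=1, U4=1, U5=0, U6=0, U7=0 → Y1=0, Y2=0; observed Y1=0, Y2=0. Eliminates U2 stuck-at-0, U2 inverted output, U3 stuck-at-0, U3 inverted output, U4 stuck-at-0, U4 inverted output.
Test 3 (in0=0, in1=0, in2=1): fault-free U1=0, U2=0, U3=0, U4=0, U5=1, U6=0, U7=1 → Y1=0, Y2=1; observed Y1=0, Y2=1. Eliminates U1 inverted output.
Only U1 stuck-at-0 is consistent with every test.

U1 stuck-at-0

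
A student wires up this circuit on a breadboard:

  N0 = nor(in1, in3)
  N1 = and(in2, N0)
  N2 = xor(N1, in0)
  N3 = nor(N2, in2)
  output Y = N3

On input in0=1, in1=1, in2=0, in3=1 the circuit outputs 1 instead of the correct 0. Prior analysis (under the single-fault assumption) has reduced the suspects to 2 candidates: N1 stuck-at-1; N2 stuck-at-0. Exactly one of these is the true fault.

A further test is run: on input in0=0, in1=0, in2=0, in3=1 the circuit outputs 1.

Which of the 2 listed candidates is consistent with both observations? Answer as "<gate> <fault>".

N2 stuck-at-0

Evaluate each candidate on input in0=0, in1=0, in2=0, in3=1:
  N1 stuck-at-1: N0=0, N1=1 [stuck-at-1], N2=1, N3=0 → 0 — eliminated
  N2 stuck-at-0: N0=0, N1=0, N2=0 [stuck-at-0], N3=1 → 1 — matches
Only N2 stuck-at-0 reproduces the observed 1.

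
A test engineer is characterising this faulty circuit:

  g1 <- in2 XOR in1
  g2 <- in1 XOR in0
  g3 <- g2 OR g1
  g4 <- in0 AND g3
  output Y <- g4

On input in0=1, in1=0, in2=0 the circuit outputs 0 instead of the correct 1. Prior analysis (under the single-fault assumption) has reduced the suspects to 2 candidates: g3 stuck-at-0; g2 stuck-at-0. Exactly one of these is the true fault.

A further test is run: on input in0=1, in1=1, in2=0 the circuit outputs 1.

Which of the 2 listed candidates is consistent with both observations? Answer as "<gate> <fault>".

Evaluate each candidate on input in0=1, in1=1, in2=0:
  g3 stuck-at-0: g1=1, g2=0, g3=0 [stuck-at-0], g4=0 → 0 — eliminated
  g2 stuck-at-0: g1=1, g2=0 [stuck-at-0], g3=1, g4=1 → 1 — matches
Only g2 stuck-at-0 reproduces the observed 1.

g2 stuck-at-0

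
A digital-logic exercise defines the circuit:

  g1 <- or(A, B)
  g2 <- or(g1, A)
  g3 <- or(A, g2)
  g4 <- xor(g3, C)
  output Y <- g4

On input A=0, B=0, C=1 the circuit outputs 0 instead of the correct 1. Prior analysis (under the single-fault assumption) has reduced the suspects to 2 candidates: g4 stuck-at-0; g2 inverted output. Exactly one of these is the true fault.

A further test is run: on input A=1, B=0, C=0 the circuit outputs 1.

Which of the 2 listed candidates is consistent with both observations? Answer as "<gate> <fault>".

g2 inverted output

Evaluate each candidate on input A=1, B=0, C=0:
  g4 stuck-at-0: g1=1, g2=1, g3=1, g4=0 [stuck-at-0] → 0 — eliminated
  g2 inverted output: g1=1, g2=0 [inverted output], g3=1, g4=1 → 1 — matches
Only g2 inverted output reproduces the observed 1.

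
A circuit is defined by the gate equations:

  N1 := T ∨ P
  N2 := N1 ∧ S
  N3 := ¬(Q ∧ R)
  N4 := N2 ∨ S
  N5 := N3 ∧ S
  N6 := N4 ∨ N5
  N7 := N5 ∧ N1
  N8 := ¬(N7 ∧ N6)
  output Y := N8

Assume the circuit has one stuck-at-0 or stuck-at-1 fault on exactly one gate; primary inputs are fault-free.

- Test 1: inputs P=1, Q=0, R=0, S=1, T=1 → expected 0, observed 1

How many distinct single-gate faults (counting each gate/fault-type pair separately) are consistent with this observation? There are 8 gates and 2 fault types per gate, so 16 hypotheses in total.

Fault-free: N1=1, N2=1, N3=1, N4=1, N5=1, N6=1, N7=1, N8=0 → 0. Observed 1.
  N1: stuck-at-0 ✓; others ✗
  N2: none of the 2 fault types match ✗
  N3: stuck-at-0 ✓; others ✗
  N4: none of the 2 fault types match ✗
  N5: stuck-at-0 ✓; others ✗
  N6: stuck-at-0 ✓; others ✗
  N7: stuck-at-0 ✓; others ✗
  N8: stuck-at-1 ✓; others ✗
Consistent faults: {N1 stuck-at-0, N3 stuck-at-0, N5 stuck-at-0, N6 stuck-at-0, N7 stuck-at-0, N8 stuck-at-1} — 6 in all.

6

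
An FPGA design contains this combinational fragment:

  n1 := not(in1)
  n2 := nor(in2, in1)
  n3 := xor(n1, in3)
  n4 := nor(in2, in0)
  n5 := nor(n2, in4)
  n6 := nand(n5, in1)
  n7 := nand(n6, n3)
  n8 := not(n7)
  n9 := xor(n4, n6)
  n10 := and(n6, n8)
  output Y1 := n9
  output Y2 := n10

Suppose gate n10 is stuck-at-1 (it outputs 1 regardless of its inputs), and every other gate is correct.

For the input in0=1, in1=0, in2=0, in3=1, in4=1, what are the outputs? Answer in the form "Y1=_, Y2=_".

Y1=1, Y2=1

Propagate with n10 forced: n1=1, n2=1, n3=0, n4=0, n5=0, n6=1, n7=1, n8=0, n9=1, n10=1 [stuck-at-1].
So the outputs are Y1=1, Y2=1. (Without the fault they would be Y1=1, Y2=0.)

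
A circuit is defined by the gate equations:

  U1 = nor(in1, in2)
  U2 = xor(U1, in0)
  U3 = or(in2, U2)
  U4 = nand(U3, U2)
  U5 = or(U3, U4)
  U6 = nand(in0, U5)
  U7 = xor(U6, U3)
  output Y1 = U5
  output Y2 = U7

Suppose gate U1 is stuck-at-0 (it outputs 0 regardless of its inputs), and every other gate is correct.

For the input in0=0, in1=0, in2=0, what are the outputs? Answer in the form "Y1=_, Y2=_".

Y1=1, Y2=1

Propagate with U1 forced: U1=0 [stuck-at-0], U2=0, U3=0, U4=1, U5=1, U6=1, U7=1.
So the outputs are Y1=1, Y2=1. (Without the fault they would be Y1=1, Y2=0.)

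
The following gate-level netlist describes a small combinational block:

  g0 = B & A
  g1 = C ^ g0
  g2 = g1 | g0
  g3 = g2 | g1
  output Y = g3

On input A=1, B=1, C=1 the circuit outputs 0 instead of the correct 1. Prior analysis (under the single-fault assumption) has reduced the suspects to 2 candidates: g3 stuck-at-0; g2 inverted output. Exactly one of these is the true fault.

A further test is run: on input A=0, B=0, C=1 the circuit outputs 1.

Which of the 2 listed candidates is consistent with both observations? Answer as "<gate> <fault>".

g2 inverted output

Evaluate each candidate on input A=0, B=0, C=1:
  g3 stuck-at-0: g0=0, g1=1, g2=1, g3=0 [stuck-at-0] → 0 — eliminated
  g2 inverted output: g0=0, g1=1, g2=0 [inverted output], g3=1 → 1 — matches
Only g2 inverted output reproduces the observed 1.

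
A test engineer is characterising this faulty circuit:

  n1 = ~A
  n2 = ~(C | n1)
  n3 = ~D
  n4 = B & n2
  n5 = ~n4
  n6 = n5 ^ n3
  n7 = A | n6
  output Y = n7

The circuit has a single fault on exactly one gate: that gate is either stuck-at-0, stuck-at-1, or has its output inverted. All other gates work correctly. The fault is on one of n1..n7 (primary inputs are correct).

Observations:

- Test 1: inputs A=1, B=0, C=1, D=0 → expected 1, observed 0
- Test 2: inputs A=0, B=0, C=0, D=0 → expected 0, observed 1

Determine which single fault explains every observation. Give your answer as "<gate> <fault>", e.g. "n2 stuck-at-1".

Fault-free values for test 1 (A=1, B=0, C=1, D=0): n1=0, n2=0, n3=1, n4=0, n5=1, n6=0, n7=1, giving Y=1. Observed 0.
Test 1: faults giving observed 0 are {n7 stuck-at-0, n7 inverted output}.
Test 2 (A=0, B=0, C=0, D=0): fault-free n1=1, n2=0, n3=1, n4=0, n5=1, n6=0, n7=0 → 0; observed 1. Eliminates n7 stuck-at-0.
Only n7 inverted output is consistent with every test.

n7 inverted output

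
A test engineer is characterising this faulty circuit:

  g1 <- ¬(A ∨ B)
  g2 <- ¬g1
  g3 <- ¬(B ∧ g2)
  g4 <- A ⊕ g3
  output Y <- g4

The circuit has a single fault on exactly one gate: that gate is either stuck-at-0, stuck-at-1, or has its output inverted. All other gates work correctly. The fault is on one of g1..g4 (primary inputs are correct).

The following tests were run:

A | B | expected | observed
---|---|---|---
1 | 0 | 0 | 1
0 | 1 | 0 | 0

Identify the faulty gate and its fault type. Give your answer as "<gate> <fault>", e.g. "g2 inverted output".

Fault-free values for test 1 (A=1, B=0): g1=0, g2=1, g3=1, g4=0, giving Y=0. Observed 1.
Test 1: faults giving observed 1 are {g3 stuck-at-0, g3 inverted output, g4 stuck-at-1, g4 inverted output}.
Test 2 (A=0, B=1): fault-free g1=0, g2=1, g3=0, g4=0 → 0; observed 0. Eliminates g3 inverted output, g4 stuck-at-1, g4 inverted output.
Only g3 stuck-at-0 is consistent with every test.

g3 stuck-at-0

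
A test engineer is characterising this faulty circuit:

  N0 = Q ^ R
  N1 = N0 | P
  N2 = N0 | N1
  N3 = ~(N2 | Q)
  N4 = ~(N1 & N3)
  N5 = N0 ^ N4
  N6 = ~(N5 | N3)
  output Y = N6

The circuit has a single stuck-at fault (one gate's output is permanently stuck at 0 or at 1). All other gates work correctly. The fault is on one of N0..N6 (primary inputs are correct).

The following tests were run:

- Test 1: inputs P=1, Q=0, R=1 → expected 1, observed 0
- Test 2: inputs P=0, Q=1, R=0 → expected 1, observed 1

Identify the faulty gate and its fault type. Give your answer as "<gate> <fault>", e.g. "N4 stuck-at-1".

Fault-free values for test 1 (P=1, Q=0, R=1): N0=1, N1=1, N2=1, N3=0, N4=1, N5=0, N6=1, giving Y=1. Observed 0.
Test 1: faults giving observed 0 are {N0 stuck-at-0, N2 stuck-at-0, N3 stuck-at-1, N4 stuck-at-0, N5 stuck-at-1, N6 stuck-at-0}.
Test 2 (P=0, Q=1, R=0): fault-free N0=1, N1=1, N2=1, N3=0, N4=1, N5=0, N6=1 → 1; observed 1. Eliminates N0 stuck-at-0, N3 stuck-at-1, N4 stuck-at-0, N5 stuck-at-1, N6 stuck-at-0.
Only N2 stuck-at-0 is consistent with every test.

N2 stuck-at-0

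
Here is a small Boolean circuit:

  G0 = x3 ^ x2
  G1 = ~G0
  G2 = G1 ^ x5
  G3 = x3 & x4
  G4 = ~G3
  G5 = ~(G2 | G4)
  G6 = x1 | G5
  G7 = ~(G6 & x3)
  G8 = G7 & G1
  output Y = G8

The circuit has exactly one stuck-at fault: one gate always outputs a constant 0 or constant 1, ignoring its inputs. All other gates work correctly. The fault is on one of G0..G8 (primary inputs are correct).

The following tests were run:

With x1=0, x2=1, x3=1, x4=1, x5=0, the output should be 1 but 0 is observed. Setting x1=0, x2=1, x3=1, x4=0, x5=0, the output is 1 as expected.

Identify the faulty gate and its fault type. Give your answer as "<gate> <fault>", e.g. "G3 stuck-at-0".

G2 stuck-at-0

Fault-free values for test 1 (x1=0, x2=1, x3=1, x4=1, x5=0): G0=0, G1=1, G2=1, G3=1, G4=0, G5=0, G6=0, G7=1, G8=1, giving Y=1. Observed 0.
Test 1: faults giving observed 0 are {G0 stuck-at-1, G1 stuck-at-0, G2 stuck-at-0, G5 stuck-at-1, G6 stuck-at-1, G7 stuck-at-0, G8 stuck-at-0}.
Test 2 (x1=0, x2=1, x3=1, x4=0, x5=0): fault-free G0=0, G1=1, G2=1, G3=0, G4=1, G5=0, G6=0, G7=1, G8=1 → 1; observed 1. Eliminates G0 stuck-at-1, G1 stuck-at-0, G5 stuck-at-1, G6 stuck-at-1, G7 stuck-at-0, G8 stuck-at-0.
Only G2 stuck-at-0 is consistent with every test.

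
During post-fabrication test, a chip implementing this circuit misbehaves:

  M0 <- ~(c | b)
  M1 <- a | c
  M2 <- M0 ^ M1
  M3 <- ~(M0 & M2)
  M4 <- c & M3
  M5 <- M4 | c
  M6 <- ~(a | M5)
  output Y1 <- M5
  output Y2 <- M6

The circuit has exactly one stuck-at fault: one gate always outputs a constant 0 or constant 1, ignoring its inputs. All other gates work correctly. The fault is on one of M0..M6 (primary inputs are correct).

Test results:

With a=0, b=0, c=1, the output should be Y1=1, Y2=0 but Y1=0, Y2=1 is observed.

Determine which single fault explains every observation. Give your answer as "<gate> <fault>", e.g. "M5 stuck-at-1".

Fault-free values for test 1 (a=0, b=0, c=1): M0=0, M1=1, M2=1, M3=1, M4=1, M5=1, M6=0, giving Y1=1, Y2=0. Observed Y1=0, Y2=1.
Test 1: faults giving observed Y1=0, Y2=1 are {M5 stuck-at-0}.
Only M5 stuck-at-0 is consistent with every test.

M5 stuck-at-0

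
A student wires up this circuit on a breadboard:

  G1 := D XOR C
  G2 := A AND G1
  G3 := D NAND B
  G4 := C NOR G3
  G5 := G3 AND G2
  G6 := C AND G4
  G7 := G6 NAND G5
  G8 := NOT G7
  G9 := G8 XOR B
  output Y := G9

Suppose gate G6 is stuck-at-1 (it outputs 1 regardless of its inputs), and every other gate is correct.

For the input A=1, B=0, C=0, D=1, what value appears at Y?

1

Propagate with G6 forced: G1=1, G2=1, G3=1, G4=0, G5=1, G6=1 [stuck-at-1], G7=0, G8=1, G9=1.
So Y = 1. (Without the fault it would be 0.)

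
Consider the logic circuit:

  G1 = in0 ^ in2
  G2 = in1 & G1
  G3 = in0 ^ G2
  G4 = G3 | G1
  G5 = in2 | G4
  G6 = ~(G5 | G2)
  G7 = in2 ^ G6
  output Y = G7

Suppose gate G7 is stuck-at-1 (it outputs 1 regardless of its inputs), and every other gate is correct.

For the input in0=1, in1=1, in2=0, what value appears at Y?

Propagate with G7 forced: G1=1, G2=1, G3=0, G4=1, G5=1, G6=0, G7=1 [stuck-at-1].
So Y = 1. (Without the fault it would be 0.)

1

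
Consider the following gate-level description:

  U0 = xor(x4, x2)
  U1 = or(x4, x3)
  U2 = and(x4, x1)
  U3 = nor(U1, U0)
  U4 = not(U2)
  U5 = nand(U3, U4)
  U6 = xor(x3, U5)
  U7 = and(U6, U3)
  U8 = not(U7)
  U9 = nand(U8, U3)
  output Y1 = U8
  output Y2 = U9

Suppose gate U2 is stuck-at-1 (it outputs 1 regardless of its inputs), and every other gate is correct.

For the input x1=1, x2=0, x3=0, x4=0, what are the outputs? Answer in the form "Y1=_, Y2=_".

Propagate with U2 forced: U0=0, U1=0, U2=1 [stuck-at-1], U3=1, U4=0, U5=1, U6=1, U7=1, U8=0, U9=1.
So the outputs are Y1=0, Y2=1. (Without the fault they would be Y1=1, Y2=0.)

Y1=0, Y2=1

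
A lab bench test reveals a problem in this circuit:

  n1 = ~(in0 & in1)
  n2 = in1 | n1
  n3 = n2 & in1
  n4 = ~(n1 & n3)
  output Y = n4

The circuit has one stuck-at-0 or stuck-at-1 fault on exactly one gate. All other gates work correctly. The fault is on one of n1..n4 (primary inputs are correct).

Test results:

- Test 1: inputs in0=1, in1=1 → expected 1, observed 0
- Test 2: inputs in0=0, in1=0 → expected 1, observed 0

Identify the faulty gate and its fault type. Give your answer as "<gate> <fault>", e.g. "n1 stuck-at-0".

Fault-free values for test 1 (in0=1, in1=1): n1=0, n2=1, n3=1, n4=1, giving Y=1. Observed 0.
Test 1: faults giving observed 0 are {n1 stuck-at-1, n4 stuck-at-0}.
Test 2 (in0=0, in1=0): fault-free n1=1, n2=1, n3=0, n4=1 → 1; observed 0. Eliminates n1 stuck-at-1.
Only n4 stuck-at-0 is consistent with every test.

n4 stuck-at-0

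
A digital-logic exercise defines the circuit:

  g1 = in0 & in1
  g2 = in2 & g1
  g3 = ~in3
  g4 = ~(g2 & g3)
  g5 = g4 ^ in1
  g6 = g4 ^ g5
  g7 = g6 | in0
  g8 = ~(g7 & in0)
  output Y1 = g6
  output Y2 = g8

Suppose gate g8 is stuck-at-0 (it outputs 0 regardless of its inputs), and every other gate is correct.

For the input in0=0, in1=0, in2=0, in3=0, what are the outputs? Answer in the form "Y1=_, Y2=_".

Y1=0, Y2=0

Propagate with g8 forced: g1=0, g2=0, g3=1, g4=1, g5=1, g6=0, g7=0, g8=0 [stuck-at-0].
So the outputs are Y1=0, Y2=0. (Without the fault they would be Y1=0, Y2=1.)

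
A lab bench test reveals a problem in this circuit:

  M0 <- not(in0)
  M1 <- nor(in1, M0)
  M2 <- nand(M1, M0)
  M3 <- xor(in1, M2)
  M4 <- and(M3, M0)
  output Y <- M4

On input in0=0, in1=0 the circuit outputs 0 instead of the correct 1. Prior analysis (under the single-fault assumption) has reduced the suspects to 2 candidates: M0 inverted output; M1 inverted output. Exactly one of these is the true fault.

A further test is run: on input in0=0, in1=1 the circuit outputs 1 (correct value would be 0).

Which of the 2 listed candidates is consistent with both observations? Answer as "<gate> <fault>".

Evaluate each candidate on input in0=0, in1=1:
  M0 inverted output: M0=0 [inverted output], M1=0, M2=1, M3=0, M4=0 → 0 — eliminated
  M1 inverted output: M0=1, M1=1 [inverted output], M2=0, M3=1, M4=1 → 1 — matches
Only M1 inverted output reproduces the observed 1.

M1 inverted output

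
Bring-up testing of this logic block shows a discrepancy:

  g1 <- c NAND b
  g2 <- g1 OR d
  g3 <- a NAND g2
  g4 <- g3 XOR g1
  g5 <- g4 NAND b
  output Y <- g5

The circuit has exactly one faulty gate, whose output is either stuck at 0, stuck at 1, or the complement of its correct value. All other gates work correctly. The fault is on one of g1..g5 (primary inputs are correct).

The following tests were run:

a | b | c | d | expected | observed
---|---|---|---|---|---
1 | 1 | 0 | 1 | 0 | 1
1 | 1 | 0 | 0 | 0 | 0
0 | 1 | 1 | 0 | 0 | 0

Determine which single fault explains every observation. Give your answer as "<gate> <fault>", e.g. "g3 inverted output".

Fault-free values for test 1 (a=1, b=1, c=0, d=1): g1=1, g2=1, g3=0, g4=1, g5=0, giving Y=0. Observed 1.
Test 1: faults giving observed 1 are {g1 stuck-at-0, g1 inverted output, g2 stuck-at-0, g2 inverted output, g3 stuck-at-1, g3 inverted output, g4 stuck-at-0, g4 inverted output, g5 stuck-at-1, g5 inverted output}.
Test 2 (a=1, b=1, c=0, d=0): fault-free g1=1, g2=1, g3=0, g4=1, g5=0 → 0; observed 0. Eliminates g2 stuck-at-0, g2 inverted output, g3 stuck-at-1, g3 inverted output, g4 stuck-at-0, g4 inverted output, g5 stuck-at-1, g5 inverted output.
Test 3 (a=0, b=1, c=1, d=0): fault-free g1=0, g2=0, g3=1, g4=1, g5=0 → 0; observed 0. Eliminates g1 inverted output.
Only g1 stuck-at-0 is consistent with every test.

g1 stuck-at-0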